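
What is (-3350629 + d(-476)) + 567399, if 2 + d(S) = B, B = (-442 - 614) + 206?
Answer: -2784082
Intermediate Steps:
B = -850 (B = -1056 + 206 = -850)
d(S) = -852 (d(S) = -2 - 850 = -852)
(-3350629 + d(-476)) + 567399 = (-3350629 - 852) + 567399 = -3351481 + 567399 = -2784082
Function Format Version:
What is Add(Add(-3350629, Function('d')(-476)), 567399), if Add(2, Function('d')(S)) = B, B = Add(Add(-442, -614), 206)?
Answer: -2784082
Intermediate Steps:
B = -850 (B = Add(-1056, 206) = -850)
Function('d')(S) = -852 (Function('d')(S) = Add(-2, -850) = -852)
Add(Add(-3350629, Function('d')(-476)), 567399) = Add(Add(-3350629, -852), 567399) = Add(-3351481, 567399) = -2784082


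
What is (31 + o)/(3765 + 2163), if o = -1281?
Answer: -625/2964 ≈ -0.21086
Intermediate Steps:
(31 + o)/(3765 + 2163) = (31 - 1281)/(3765 + 2163) = -1250/5928 = -1250*1/5928 = -625/2964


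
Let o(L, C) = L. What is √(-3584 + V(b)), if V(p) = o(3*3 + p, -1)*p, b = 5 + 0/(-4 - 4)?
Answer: I*√3514 ≈ 59.279*I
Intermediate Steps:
b = 5 (b = 5 + 0/(-8) = 5 - ⅛*0 = 5 + 0 = 5)
V(p) = p*(9 + p) (V(p) = (3*3 + p)*p = (9 + p)*p = p*(9 + p))
√(-3584 + V(b)) = √(-3584 + 5*(9 + 5)) = √(-3584 + 5*14) = √(-3584 + 70) = √(-3514) = I*√3514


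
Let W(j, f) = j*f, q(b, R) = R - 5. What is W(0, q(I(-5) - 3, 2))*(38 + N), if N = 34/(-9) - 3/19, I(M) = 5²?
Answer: 0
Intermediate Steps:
I(M) = 25
q(b, R) = -5 + R
W(j, f) = f*j
N = -673/171 (N = 34*(-⅑) - 3*1/19 = -34/9 - 3/19 = -673/171 ≈ -3.9357)
W(0, q(I(-5) - 3, 2))*(38 + N) = ((-5 + 2)*0)*(38 - 673/171) = -3*0*(5825/171) = 0*(5825/171) = 0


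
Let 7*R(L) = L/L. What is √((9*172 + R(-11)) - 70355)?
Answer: 4*I*√210721/7 ≈ 262.31*I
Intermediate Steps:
R(L) = ⅐ (R(L) = (L/L)/7 = (⅐)*1 = ⅐)
√((9*172 + R(-11)) - 70355) = √((9*172 + ⅐) - 70355) = √((1548 + ⅐) - 70355) = √(10837/7 - 70355) = √(-481648/7) = 4*I*√210721/7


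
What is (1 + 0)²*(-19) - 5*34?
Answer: -189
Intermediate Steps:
(1 + 0)²*(-19) - 5*34 = 1²*(-19) - 170 = 1*(-19) - 170 = -19 - 170 = -189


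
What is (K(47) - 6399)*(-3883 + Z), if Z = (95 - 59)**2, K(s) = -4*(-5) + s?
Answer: 16380884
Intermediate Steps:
K(s) = 20 + s
Z = 1296 (Z = 36**2 = 1296)
(K(47) - 6399)*(-3883 + Z) = ((20 + 47) - 6399)*(-3883 + 1296) = (67 - 6399)*(-2587) = -6332*(-2587) = 16380884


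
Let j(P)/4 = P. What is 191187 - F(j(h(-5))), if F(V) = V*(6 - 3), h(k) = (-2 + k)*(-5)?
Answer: 190767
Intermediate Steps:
h(k) = 10 - 5*k
j(P) = 4*P
F(V) = 3*V (F(V) = V*3 = 3*V)
191187 - F(j(h(-5))) = 191187 - 3*4*(10 - 5*(-5)) = 191187 - 3*4*(10 + 25) = 191187 - 3*4*35 = 191187 - 3*140 = 191187 - 1*420 = 191187 - 420 = 190767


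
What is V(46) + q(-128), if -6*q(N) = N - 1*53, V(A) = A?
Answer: 457/6 ≈ 76.167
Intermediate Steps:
q(N) = 53/6 - N/6 (q(N) = -(N - 1*53)/6 = -(N - 53)/6 = -(-53 + N)/6 = 53/6 - N/6)
V(46) + q(-128) = 46 + (53/6 - 1/6*(-128)) = 46 + (53/6 + 64/3) = 46 + 181/6 = 457/6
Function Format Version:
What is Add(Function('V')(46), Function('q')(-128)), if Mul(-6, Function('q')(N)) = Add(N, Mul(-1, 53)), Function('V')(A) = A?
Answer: Rational(457, 6) ≈ 76.167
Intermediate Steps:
Function('q')(N) = Add(Rational(53, 6), Mul(Rational(-1, 6), N)) (Function('q')(N) = Mul(Rational(-1, 6), Add(N, Mul(-1, 53))) = Mul(Rational(-1, 6), Add(N, -53)) = Mul(Rational(-1, 6), Add(-53, N)) = Add(Rational(53, 6), Mul(Rational(-1, 6), N)))
Add(Function('V')(46), Function('q')(-128)) = Add(46, Add(Rational(53, 6), Mul(Rational(-1, 6), -128))) = Add(46, Add(Rational(53, 6), Rational(64, 3))) = Add(46, Rational(181, 6)) = Rational(457, 6)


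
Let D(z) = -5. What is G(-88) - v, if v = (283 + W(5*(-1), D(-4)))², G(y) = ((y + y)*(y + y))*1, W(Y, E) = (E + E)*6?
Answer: -18753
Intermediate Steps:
W(Y, E) = 12*E (W(Y, E) = (2*E)*6 = 12*E)
G(y) = 4*y² (G(y) = ((2*y)*(2*y))*1 = (4*y²)*1 = 4*y²)
v = 49729 (v = (283 + 12*(-5))² = (283 - 60)² = 223² = 49729)
G(-88) - v = 4*(-88)² - 1*49729 = 4*7744 - 49729 = 30976 - 49729 = -18753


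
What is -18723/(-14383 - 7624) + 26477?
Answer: 582698062/22007 ≈ 26478.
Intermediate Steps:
-18723/(-14383 - 7624) + 26477 = -18723/(-22007) + 26477 = -18723*(-1/22007) + 26477 = 18723/22007 + 26477 = 582698062/22007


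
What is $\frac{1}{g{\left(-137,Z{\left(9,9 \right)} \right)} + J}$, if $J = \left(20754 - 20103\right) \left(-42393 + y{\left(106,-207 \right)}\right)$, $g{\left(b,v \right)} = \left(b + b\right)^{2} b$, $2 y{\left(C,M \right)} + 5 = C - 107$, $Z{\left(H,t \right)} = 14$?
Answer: $- \frac{1}{37885208} \approx -2.6396 \cdot 10^{-8}$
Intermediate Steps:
$y{\left(C,M \right)} = -56 + \frac{C}{2}$ ($y{\left(C,M \right)} = - \frac{5}{2} + \frac{C - 107}{2} = - \frac{5}{2} + \frac{-107 + C}{2} = - \frac{5}{2} + \left(- \frac{107}{2} + \frac{C}{2}\right) = -56 + \frac{C}{2}$)
$g{\left(b,v \right)} = 4 b^{3}$ ($g{\left(b,v \right)} = \left(2 b\right)^{2} b = 4 b^{2} b = 4 b^{3}$)
$J = -27599796$ ($J = \left(20754 - 20103\right) \left(-42393 + \left(-56 + \frac{1}{2} \cdot 106\right)\right) = 651 \left(-42393 + \left(-56 + 53\right)\right) = 651 \left(-42393 - 3\right) = 651 \left(-42396\right) = -27599796$)
$\frac{1}{g{\left(-137,Z{\left(9,9 \right)} \right)} + J} = \frac{1}{4 \left(-137\right)^{3} - 27599796} = \frac{1}{4 \left(-2571353\right) - 27599796} = \frac{1}{-10285412 - 27599796} = \frac{1}{-37885208} = - \frac{1}{37885208}$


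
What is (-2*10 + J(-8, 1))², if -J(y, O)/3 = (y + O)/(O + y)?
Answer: 529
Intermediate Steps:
J(y, O) = -3 (J(y, O) = -3*(y + O)/(O + y) = -3*(O + y)/(O + y) = -3*1 = -3)
(-2*10 + J(-8, 1))² = (-2*10 - 3)² = (-20 - 3)² = (-23)² = 529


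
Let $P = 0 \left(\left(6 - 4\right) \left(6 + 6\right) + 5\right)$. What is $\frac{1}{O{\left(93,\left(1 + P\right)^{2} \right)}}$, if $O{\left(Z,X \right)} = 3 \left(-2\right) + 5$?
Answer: $-1$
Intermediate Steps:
$P = 0$ ($P = 0 \left(2 \cdot 12 + 5\right) = 0 \left(24 + 5\right) = 0 \cdot 29 = 0$)
$O{\left(Z,X \right)} = -1$ ($O{\left(Z,X \right)} = -6 + 5 = -1$)
$\frac{1}{O{\left(93,\left(1 + P\right)^{2} \right)}} = \frac{1}{-1} = -1$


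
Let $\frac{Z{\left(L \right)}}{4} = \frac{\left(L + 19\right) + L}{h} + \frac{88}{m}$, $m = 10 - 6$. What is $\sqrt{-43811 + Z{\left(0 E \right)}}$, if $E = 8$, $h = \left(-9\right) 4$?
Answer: $\frac{i \sqrt{393526}}{3} \approx 209.11 i$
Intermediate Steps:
$h = -36$
$m = 4$ ($m = 10 - 6 = 4$)
$Z{\left(L \right)} = \frac{773}{9} - \frac{2 L}{9}$ ($Z{\left(L \right)} = 4 \left(\frac{\left(L + 19\right) + L}{-36} + \frac{88}{4}\right) = 4 \left(\left(\left(19 + L\right) + L\right) \left(- \frac{1}{36}\right) + 88 \cdot \frac{1}{4}\right) = 4 \left(\left(19 + 2 L\right) \left(- \frac{1}{36}\right) + 22\right) = 4 \left(\left(- \frac{19}{36} - \frac{L}{18}\right) + 22\right) = 4 \left(\frac{773}{36} - \frac{L}{18}\right) = \frac{773}{9} - \frac{2 L}{9}$)
$\sqrt{-43811 + Z{\left(0 E \right)}} = \sqrt{-43811 + \left(\frac{773}{9} - \frac{2 \cdot 0 \cdot 8}{9}\right)} = \sqrt{-43811 + \left(\frac{773}{9} - 0\right)} = \sqrt{-43811 + \left(\frac{773}{9} + 0\right)} = \sqrt{-43811 + \frac{773}{9}} = \sqrt{- \frac{393526}{9}} = \frac{i \sqrt{393526}}{3}$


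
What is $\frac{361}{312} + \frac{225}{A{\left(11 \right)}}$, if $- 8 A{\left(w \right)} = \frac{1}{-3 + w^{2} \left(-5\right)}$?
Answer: $\frac{341453161}{312} \approx 1.0944 \cdot 10^{6}$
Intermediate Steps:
$A{\left(w \right)} = - \frac{1}{8 \left(-3 - 5 w^{2}\right)}$ ($A{\left(w \right)} = - \frac{1}{8 \left(-3 + w^{2} \left(-5\right)\right)} = - \frac{1}{8 \left(-3 - 5 w^{2}\right)}$)
$\frac{361}{312} + \frac{225}{A{\left(11 \right)}} = \frac{361}{312} + \frac{225}{\frac{1}{8} \frac{1}{3 + 5 \cdot 11^{2}}} = 361 \cdot \frac{1}{312} + \frac{225}{\frac{1}{8} \frac{1}{3 + 5 \cdot 121}} = \frac{361}{312} + \frac{225}{\frac{1}{8} \frac{1}{3 + 605}} = \frac{361}{312} + \frac{225}{\frac{1}{8} \cdot \frac{1}{608}} = \frac{361}{312} + 225 \frac{1}{\frac{1}{4864}} = \frac{361}{312} + 225 \cdot 4864 = \frac{361}{312} + 1094400 = \frac{341453161}{312}$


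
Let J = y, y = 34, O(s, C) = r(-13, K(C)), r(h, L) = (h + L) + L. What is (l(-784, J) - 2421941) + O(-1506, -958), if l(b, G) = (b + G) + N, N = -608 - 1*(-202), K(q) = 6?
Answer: -2423098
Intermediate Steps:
N = -406 (N = -608 + 202 = -406)
r(h, L) = h + 2*L (r(h, L) = (L + h) + L = h + 2*L)
O(s, C) = -1 (O(s, C) = -13 + 2*6 = -13 + 12 = -1)
J = 34
l(b, G) = -406 + G + b (l(b, G) = (b + G) - 406 = (G + b) - 406 = -406 + G + b)
(l(-784, J) - 2421941) + O(-1506, -958) = ((-406 + 34 - 784) - 2421941) - 1 = (-1156 - 2421941) - 1 = -2423097 - 1 = -2423098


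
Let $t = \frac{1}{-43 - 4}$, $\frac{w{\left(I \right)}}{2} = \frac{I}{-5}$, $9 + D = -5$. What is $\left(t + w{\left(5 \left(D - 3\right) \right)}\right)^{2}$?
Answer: $\frac{2550409}{2209} \approx 1154.6$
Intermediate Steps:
$D = -14$ ($D = -9 - 5 = -14$)
$w{\left(I \right)} = - \frac{2 I}{5}$ ($w{\left(I \right)} = 2 \frac{I}{-5} = 2 I \left(- \frac{1}{5}\right) = 2 \left(- \frac{I}{5}\right) = - \frac{2 I}{5}$)
$t = - \frac{1}{47}$ ($t = \frac{1}{-47} = - \frac{1}{47} \approx -0.021277$)
$\left(t + w{\left(5 \left(D - 3\right) \right)}\right)^{2} = \left(- \frac{1}{47} - \frac{2 \cdot 5 \left(-14 - 3\right)}{5}\right)^{2} = \left(- \frac{1}{47} - \frac{2 \cdot 5 \left(-17\right)}{5}\right)^{2} = \left(- \frac{1}{47} - -34\right)^{2} = \left(- \frac{1}{47} + 34\right)^{2} = \left(\frac{1597}{47}\right)^{2} = \frac{2550409}{2209}$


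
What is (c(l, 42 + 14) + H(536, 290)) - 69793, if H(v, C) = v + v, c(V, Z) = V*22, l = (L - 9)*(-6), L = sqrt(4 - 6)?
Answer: -67533 - 132*I*sqrt(2) ≈ -67533.0 - 186.68*I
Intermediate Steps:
L = I*sqrt(2) (L = sqrt(-2) = I*sqrt(2) ≈ 1.4142*I)
l = 54 - 6*I*sqrt(2) (l = (I*sqrt(2) - 9)*(-6) = (-9 + I*sqrt(2))*(-6) = 54 - 6*I*sqrt(2) ≈ 54.0 - 8.4853*I)
c(V, Z) = 22*V
H(v, C) = 2*v
(c(l, 42 + 14) + H(536, 290)) - 69793 = (22*(54 - 6*I*sqrt(2)) + 2*536) - 69793 = ((1188 - 132*I*sqrt(2)) + 1072) - 69793 = (2260 - 132*I*sqrt(2)) - 69793 = -67533 - 132*I*sqrt(2)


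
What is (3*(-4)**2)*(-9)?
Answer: -432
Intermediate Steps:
(3*(-4)**2)*(-9) = (3*16)*(-9) = 48*(-9) = -432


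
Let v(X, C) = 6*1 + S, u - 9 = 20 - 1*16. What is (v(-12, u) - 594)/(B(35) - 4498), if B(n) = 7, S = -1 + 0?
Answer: 589/4491 ≈ 0.13115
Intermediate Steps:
S = -1
u = 13 (u = 9 + (20 - 1*16) = 9 + (20 - 16) = 9 + 4 = 13)
v(X, C) = 5 (v(X, C) = 6*1 - 1 = 6 - 1 = 5)
(v(-12, u) - 594)/(B(35) - 4498) = (5 - 594)/(7 - 4498) = -589/(-4491) = -589*(-1/4491) = 589/4491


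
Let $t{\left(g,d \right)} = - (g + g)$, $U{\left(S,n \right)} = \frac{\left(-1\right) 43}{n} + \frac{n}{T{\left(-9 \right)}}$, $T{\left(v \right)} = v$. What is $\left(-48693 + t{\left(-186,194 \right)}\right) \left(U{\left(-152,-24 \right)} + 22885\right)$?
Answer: $- \frac{8848332129}{8} \approx -1.106 \cdot 10^{9}$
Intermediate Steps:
$U{\left(S,n \right)} = - \frac{43}{n} - \frac{n}{9}$ ($U{\left(S,n \right)} = \frac{\left(-1\right) 43}{n} + \frac{n}{-9} = - \frac{43}{n} + n \left(- \frac{1}{9}\right) = - \frac{43}{n} - \frac{n}{9}$)
$t{\left(g,d \right)} = - 2 g$
$\left(-48693 + t{\left(-186,194 \right)}\right) \left(U{\left(-152,-24 \right)} + 22885\right) = \left(-48693 - -372\right) \left(\left(- \frac{43}{-24} - - \frac{8}{3}\right) + 22885\right) = \left(-48693 + 372\right) \left(\left(\left(-43\right) \left(- \frac{1}{24}\right) + \frac{8}{3}\right) + 22885\right) = - 48321 \left(\left(\frac{43}{24} + \frac{8}{3}\right) + 22885\right) = - 48321 \left(\frac{107}{24} + 22885\right) = \left(-48321\right) \frac{549347}{24} = - \frac{8848332129}{8}$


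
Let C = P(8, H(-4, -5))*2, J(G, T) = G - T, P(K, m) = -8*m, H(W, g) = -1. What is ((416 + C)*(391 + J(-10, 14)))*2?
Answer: 317088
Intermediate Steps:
C = 16 (C = -8*(-1)*2 = 8*2 = 16)
((416 + C)*(391 + J(-10, 14)))*2 = ((416 + 16)*(391 + (-10 - 1*14)))*2 = (432*(391 + (-10 - 14)))*2 = (432*(391 - 24))*2 = (432*367)*2 = 158544*2 = 317088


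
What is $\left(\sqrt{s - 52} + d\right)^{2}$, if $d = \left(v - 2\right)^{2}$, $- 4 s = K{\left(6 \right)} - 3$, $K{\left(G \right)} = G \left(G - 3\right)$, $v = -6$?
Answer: $\frac{\left(128 + i \sqrt{223}\right)^{2}}{4} \approx 4040.3 + 955.72 i$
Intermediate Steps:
$K{\left(G \right)} = G \left(-3 + G\right)$
$s = - \frac{15}{4}$ ($s = - \frac{6 \left(-3 + 6\right) - 3}{4} = - \frac{6 \cdot 3 - 3}{4} = - \frac{18 - 3}{4} = \left(- \frac{1}{4}\right) 15 = - \frac{15}{4} \approx -3.75$)
$d = 64$ ($d = \left(-6 - 2\right)^{2} = \left(-8\right)^{2} = 64$)
$\left(\sqrt{s - 52} + d\right)^{2} = \left(\sqrt{- \frac{15}{4} - 52} + 64\right)^{2} = \left(\sqrt{- \frac{223}{4}} + 64\right)^{2} = \left(\frac{i \sqrt{223}}{2} + 64\right)^{2} = \left(64 + \frac{i \sqrt{223}}{2}\right)^{2}$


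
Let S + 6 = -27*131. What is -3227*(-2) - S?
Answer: 9997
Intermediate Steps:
S = -3543 (S = -6 - 27*131 = -6 - 3537 = -3543)
-3227*(-2) - S = -3227*(-2) - 1*(-3543) = 6454 + 3543 = 9997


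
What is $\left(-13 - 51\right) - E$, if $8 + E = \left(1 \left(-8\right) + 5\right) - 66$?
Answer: $13$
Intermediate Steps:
$E = -77$ ($E = -8 + \left(\left(1 \left(-8\right) + 5\right) - 66\right) = -8 + \left(\left(-8 + 5\right) - 66\right) = -8 - 69 = -77$)
$\left(-13 - 51\right) - E = \left(-13 - 51\right) - -77 = \left(-13 - 51\right) + 77 = -64 + 77 = 13$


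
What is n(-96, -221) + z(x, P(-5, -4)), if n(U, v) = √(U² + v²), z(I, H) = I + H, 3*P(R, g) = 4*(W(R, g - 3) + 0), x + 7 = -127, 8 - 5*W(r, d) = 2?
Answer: -662/5 + √58057 ≈ 108.55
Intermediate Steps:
W(r, d) = 6/5 (W(r, d) = 8/5 - ⅕*2 = 8/5 - ⅖ = 6/5)
x = -134 (x = -7 - 127 = -134)
P(R, g) = 8/5 (P(R, g) = (4*(6/5 + 0))/3 = (4*(6/5))/3 = (⅓)*(24/5) = 8/5)
z(I, H) = H + I
n(-96, -221) + z(x, P(-5, -4)) = √((-96)² + (-221)²) + (8/5 - 134) = √(9216 + 48841) - 662/5 = √58057 - 662/5 = -662/5 + √58057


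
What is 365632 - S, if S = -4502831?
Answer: 4868463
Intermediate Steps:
365632 - S = 365632 - 1*(-4502831) = 365632 + 4502831 = 4868463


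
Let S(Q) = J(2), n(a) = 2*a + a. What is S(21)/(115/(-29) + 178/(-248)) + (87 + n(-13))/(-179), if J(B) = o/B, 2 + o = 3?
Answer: -1130210/3014539 ≈ -0.37492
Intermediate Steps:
o = 1 (o = -2 + 3 = 1)
J(B) = 1/B
n(a) = 3*a
S(Q) = 1/2
S(21)/(115/(-29) + 178/(-248)) + (87 + n(-13))/(-179) = 1/(2*(115/(-29) + 178/(-248))) + (87 + 3*(-13))/(-179) = 1/(2*(115*(-1/29) + 178*(-1/248))) + (87 - 39)*(-1/179) = 1/(2*(-115/29 - 89/124)) + 48*(-1/179) = 1/(2*(-16841/3596)) - 48/179 = (1/2)*(-3596/16841) - 48/179 = -1798/16841 - 48/179 = -1130210/3014539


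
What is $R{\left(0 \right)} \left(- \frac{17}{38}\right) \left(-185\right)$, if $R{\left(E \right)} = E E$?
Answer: $0$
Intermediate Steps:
$R{\left(E \right)} = E^{2}$
$R{\left(0 \right)} \left(- \frac{17}{38}\right) \left(-185\right) = 0^{2} \left(- \frac{17}{38}\right) \left(-185\right) = 0 \left(\left(-17\right) \frac{1}{38}\right) \left(-185\right) = 0 \left(- \frac{17}{38}\right) \left(-185\right) = 0 \left(-185\right) = 0$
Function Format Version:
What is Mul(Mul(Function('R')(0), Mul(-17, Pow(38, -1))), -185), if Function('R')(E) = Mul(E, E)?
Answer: 0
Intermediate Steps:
Function('R')(E) = Pow(E, 2)
Mul(Mul(Function('R')(0), Mul(-17, Pow(38, -1))), -185) = Mul(Mul(Pow(0, 2), Mul(-17, Pow(38, -1))), -185) = Mul(Mul(0, Mul(-17, Rational(1, 38))), -185) = Mul(Mul(0, Rational(-17, 38)), -185) = Mul(0, -185) = 0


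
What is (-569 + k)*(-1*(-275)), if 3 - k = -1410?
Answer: 232100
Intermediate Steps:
k = 1413 (k = 3 - 1*(-1410) = 3 + 1410 = 1413)
(-569 + k)*(-1*(-275)) = (-569 + 1413)*(-1*(-275)) = 844*275 = 232100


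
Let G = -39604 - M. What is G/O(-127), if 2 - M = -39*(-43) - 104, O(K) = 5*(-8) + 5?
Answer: 38033/35 ≈ 1086.7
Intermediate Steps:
O(K) = -35 (O(K) = -40 + 5 = -35)
M = -1571 (M = 2 - (-39*(-43) - 104) = 2 - (1677 - 104) = 2 - 1*1573 = 2 - 1573 = -1571)
G = -38033 (G = -39604 - 1*(-1571) = -39604 + 1571 = -38033)
G/O(-127) = -38033/(-35) = -38033*(-1/35) = 38033/35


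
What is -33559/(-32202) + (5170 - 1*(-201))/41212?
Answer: 777995225/663554412 ≈ 1.1725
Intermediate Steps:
-33559/(-32202) + (5170 - 1*(-201))/41212 = -33559*(-1/32202) + (5170 + 201)*(1/41212) = 33559/32202 + 5371*(1/41212) = 33559/32202 + 5371/41212 = 777995225/663554412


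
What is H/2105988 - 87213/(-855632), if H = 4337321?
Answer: 973705043329/450487681104 ≈ 2.1614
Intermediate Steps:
H/2105988 - 87213/(-855632) = 4337321/2105988 - 87213/(-855632) = 4337321*(1/2105988) - 87213*(-1/855632) = 4337321/2105988 + 87213/855632 = 973705043329/450487681104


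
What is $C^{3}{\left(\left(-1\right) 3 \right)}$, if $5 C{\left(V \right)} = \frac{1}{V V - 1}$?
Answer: $\frac{1}{64000} \approx 1.5625 \cdot 10^{-5}$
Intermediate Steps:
$C{\left(V \right)} = \frac{1}{5 \left(-1 + V^{2}\right)}$ ($C{\left(V \right)} = \frac{1}{5 \left(V V - 1\right)} = \frac{1}{5 \left(V^{2} - 1\right)} = \frac{1}{5 \left(-1 + V^{2}\right)}$)
$C^{3}{\left(\left(-1\right) 3 \right)} = \left(\frac{1}{5 \left(-1 + \left(\left(-1\right) 3\right)^{2}\right)}\right)^{3} = \left(\frac{1}{5 \left(-1 + \left(-3\right)^{2}\right)}\right)^{3} = \left(\frac{1}{5 \left(-1 + 9\right)}\right)^{3} = \left(\frac{1}{5 \cdot 8}\right)^{3} = \left(\frac{1}{5} \cdot \frac{1}{8}\right)^{3} = \left(\frac{1}{40}\right)^{3} = \frac{1}{64000}$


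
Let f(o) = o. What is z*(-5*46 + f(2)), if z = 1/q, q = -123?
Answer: 76/41 ≈ 1.8537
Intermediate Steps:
z = -1/123 (z = 1/(-123) = -1/123 ≈ -0.0081301)
z*(-5*46 + f(2)) = -(-5*46 + 2)/123 = -(-230 + 2)/123 = -1/123*(-228) = 76/41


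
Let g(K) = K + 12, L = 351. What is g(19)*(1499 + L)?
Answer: 57350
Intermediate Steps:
g(K) = 12 + K
g(19)*(1499 + L) = (12 + 19)*(1499 + 351) = 31*1850 = 57350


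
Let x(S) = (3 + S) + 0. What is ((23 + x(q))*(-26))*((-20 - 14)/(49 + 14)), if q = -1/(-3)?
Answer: 69836/189 ≈ 369.50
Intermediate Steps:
q = ⅓ (q = -1*(-⅓) = ⅓ ≈ 0.33333)
x(S) = 3 + S
((23 + x(q))*(-26))*((-20 - 14)/(49 + 14)) = ((23 + (3 + ⅓))*(-26))*((-20 - 14)/(49 + 14)) = ((23 + 10/3)*(-26))*(-34/63) = ((79/3)*(-26))*(-34*1/63) = -2054/3*(-34/63) = 69836/189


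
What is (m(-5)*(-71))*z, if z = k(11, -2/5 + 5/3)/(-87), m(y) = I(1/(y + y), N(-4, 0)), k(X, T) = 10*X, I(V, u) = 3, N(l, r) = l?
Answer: 7810/29 ≈ 269.31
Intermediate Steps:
m(y) = 3
z = -110/87 (z = (10*11)/(-87) = 110*(-1/87) = -110/87 ≈ -1.2644)
(m(-5)*(-71))*z = (3*(-71))*(-110/87) = -213*(-110/87) = 7810/29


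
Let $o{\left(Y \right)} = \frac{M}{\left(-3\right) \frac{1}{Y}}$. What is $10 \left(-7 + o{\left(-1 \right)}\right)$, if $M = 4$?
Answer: $- \frac{170}{3} \approx -56.667$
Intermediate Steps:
$o{\left(Y \right)} = - \frac{4 Y}{3}$ ($o{\left(Y \right)} = \frac{4}{\left(-3\right) \frac{1}{Y}} = 4 \left(- \frac{Y}{3}\right) = - \frac{4 Y}{3}$)
$10 \left(-7 + o{\left(-1 \right)}\right) = 10 \left(-7 - - \frac{4}{3}\right) = 10 \left(-7 + \frac{4}{3}\right) = 10 \left(- \frac{17}{3}\right) = - \frac{170}{3}$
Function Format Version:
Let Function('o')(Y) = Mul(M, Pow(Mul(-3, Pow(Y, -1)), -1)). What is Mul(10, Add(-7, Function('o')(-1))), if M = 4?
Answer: Rational(-170, 3) ≈ -56.667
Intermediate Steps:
Function('o')(Y) = Mul(Rational(-4, 3), Y) (Function('o')(Y) = Mul(4, Pow(Mul(-3, Pow(Y, -1)), -1)) = Mul(4, Mul(Rational(-1, 3), Y)) = Mul(Rational(-4, 3), Y))
Mul(10, Add(-7, Function('o')(-1))) = Mul(10, Add(-7, Mul(Rational(-4, 3), -1))) = Mul(10, Add(-7, Rational(4, 3))) = Mul(10, Rational(-17, 3)) = Rational(-170, 3)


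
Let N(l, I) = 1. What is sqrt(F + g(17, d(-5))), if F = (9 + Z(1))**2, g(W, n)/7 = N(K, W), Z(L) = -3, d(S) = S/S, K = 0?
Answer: sqrt(43) ≈ 6.5574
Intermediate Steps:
d(S) = 1
g(W, n) = 7 (g(W, n) = 7*1 = 7)
F = 36 (F = (9 - 3)**2 = 6**2 = 36)
sqrt(F + g(17, d(-5))) = sqrt(36 + 7) = sqrt(43)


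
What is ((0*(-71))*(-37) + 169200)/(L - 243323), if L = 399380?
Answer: 56400/52019 ≈ 1.0842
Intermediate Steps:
((0*(-71))*(-37) + 169200)/(L - 243323) = ((0*(-71))*(-37) + 169200)/(399380 - 243323) = (0*(-37) + 169200)/156057 = (0 + 169200)*(1/156057) = 169200*(1/156057) = 56400/52019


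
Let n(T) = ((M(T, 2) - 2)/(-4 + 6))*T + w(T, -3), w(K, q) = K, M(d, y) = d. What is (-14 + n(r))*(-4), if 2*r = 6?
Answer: 38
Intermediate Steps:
r = 3 (r = (1/2)*6 = 3)
n(T) = T + T*(-1 + T/2) (n(T) = ((T - 2)/(-4 + 6))*T + T = ((-2 + T)/2)*T + T = ((-2 + T)*(1/2))*T + T = (-1 + T/2)*T + T = T*(-1 + T/2) + T = T + T*(-1 + T/2))
(-14 + n(r))*(-4) = (-14 + (1/2)*3**2)*(-4) = (-14 + (1/2)*9)*(-4) = (-14 + 9/2)*(-4) = -19/2*(-4) = 38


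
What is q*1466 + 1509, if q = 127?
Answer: 187691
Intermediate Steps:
q*1466 + 1509 = 127*1466 + 1509 = 186182 + 1509 = 187691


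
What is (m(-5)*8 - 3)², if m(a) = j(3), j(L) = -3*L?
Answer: 5625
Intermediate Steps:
m(a) = -9 (m(a) = -3*3 = -9)
(m(-5)*8 - 3)² = (-9*8 - 3)² = (-72 - 3)² = (-75)² = 5625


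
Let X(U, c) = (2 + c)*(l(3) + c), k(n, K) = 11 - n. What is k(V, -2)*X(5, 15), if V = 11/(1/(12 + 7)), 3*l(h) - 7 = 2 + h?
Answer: -63954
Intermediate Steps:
l(h) = 3 + h/3 (l(h) = 7/3 + (2 + h)/3 = 7/3 + (⅔ + h/3) = 3 + h/3)
V = 209 (V = 11/(1/19) = 11*19 = 209)
X(U, c) = (2 + c)*(4 + c) (X(U, c) = (2 + c)*((3 + (⅓)*3) + c) = (2 + c)*((3 + 1) + c) = (2 + c)*(4 + c))
k(V, -2)*X(5, 15) = (11 - 1*209)*(8 + 15² + 6*15) = (11 - 209)*(8 + 225 + 90) = -198*323 = -63954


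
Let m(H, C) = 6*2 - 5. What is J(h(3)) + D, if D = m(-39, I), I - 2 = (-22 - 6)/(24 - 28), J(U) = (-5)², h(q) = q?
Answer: 32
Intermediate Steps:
J(U) = 25
I = 9 (I = 2 + (-22 - 6)/(24 - 28) = 2 - 28/(-4) = 2 - 28*(-¼) = 2 + 7 = 9)
m(H, C) = 7 (m(H, C) = 12 - 5 = 7)
D = 7
J(h(3)) + D = 25 + 7 = 32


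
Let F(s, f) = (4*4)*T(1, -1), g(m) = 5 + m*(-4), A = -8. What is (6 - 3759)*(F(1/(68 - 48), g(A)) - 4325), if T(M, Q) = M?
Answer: 16171677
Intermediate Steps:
g(m) = 5 - 4*m
F(s, f) = 16 (F(s, f) = (4*4)*1 = 16*1 = 16)
(6 - 3759)*(F(1/(68 - 48), g(A)) - 4325) = (6 - 3759)*(16 - 4325) = -3753*(-4309) = 16171677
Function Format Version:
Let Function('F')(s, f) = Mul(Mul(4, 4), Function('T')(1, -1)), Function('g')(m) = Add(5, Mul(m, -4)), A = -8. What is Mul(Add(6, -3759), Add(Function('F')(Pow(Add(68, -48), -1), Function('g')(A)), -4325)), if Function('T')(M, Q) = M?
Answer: 16171677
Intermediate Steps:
Function('g')(m) = Add(5, Mul(-4, m))
Function('F')(s, f) = 16 (Function('F')(s, f) = Mul(Mul(4, 4), 1) = Mul(16, 1) = 16)
Mul(Add(6, -3759), Add(Function('F')(Pow(Add(68, -48), -1), Function('g')(A)), -4325)) = Mul(Add(6, -3759), Add(16, -4325)) = Mul(-3753, -4309) = 16171677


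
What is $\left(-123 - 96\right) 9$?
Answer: $-1971$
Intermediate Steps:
$\left(-123 - 96\right) 9 = \left(-219\right) 9 = -1971$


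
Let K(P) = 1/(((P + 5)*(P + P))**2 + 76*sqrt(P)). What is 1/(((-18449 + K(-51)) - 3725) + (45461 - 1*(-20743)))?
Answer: 21339326065394175024/939570526660274840768641 + 76*I*sqrt(51)/939570526660274840768641 ≈ 2.2712e-5 + 5.7766e-22*I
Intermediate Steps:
K(P) = 1/(76*sqrt(P) + 4*P**2*(5 + P)**2) (K(P) = 1/(((5 + P)*(2*P))**2 + 76*sqrt(P)) = 1/((2*P*(5 + P))**2 + 76*sqrt(P)) = 1/(4*P**2*(5 + P)**2 + 76*sqrt(P)) = 1/(76*sqrt(P) + 4*P**2*(5 + P)**2))
1/(((-18449 + K(-51)) - 3725) + (45461 - 1*(-20743))) = 1/(((-18449 + 1/(4*(19*sqrt(-51) + (-51)**2*(5 - 51)**2))) - 3725) + (45461 - 1*(-20743))) = 1/(((-18449 + 1/(4*(19*(I*sqrt(51)) + 2601*(-46)**2))) - 3725) + (45461 + 20743)) = 1/(((-18449 + 1/(4*(19*I*sqrt(51) + 2601*2116))) - 3725) + 66204) = 1/(((-18449 + 1/(4*(19*I*sqrt(51) + 5503716))) - 3725) + 66204) = 1/(((-18449 + 1/(4*(5503716 + 19*I*sqrt(51)))) - 3725) + 66204) = 1/((-22174 + 1/(4*(5503716 + 19*I*sqrt(51)))) + 66204) = 1/(44030 + 1/(4*(5503716 + 19*I*sqrt(51))))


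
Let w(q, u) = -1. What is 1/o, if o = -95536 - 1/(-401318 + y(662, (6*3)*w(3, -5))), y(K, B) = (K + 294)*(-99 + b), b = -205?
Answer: -691942/66105370911 ≈ -1.0467e-5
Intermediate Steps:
y(K, B) = -89376 - 304*K (y(K, B) = (K + 294)*(-99 - 205) = (294 + K)*(-304) = -89376 - 304*K)
o = -66105370911/691942 (o = -95536 - 1/(-401318 + (-89376 - 304*662)) = -95536 - 1/(-401318 + (-89376 - 201248)) = -95536 - 1/(-401318 - 290624) = -95536 - 1/(-691942) = -95536 - 1*(-1/691942) = -95536 + 1/691942 = -66105370911/691942 ≈ -95536.)
1/o = 1/(-66105370911/691942) = -691942/66105370911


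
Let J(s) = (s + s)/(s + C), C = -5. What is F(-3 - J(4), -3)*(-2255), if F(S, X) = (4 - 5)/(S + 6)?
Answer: 205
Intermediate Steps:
J(s) = 2*s/(-5 + s) (J(s) = (s + s)/(s - 5) = (2*s)/(-5 + s) = 2*s/(-5 + s))
F(S, X) = -1/(6 + S)
F(-3 - J(4), -3)*(-2255) = -1/(6 + (-3 - 2*4/(-5 + 4)))*(-2255) = -1/(6 + (-3 - 2*4/(-1)))*(-2255) = -1/(6 + (-3 - 2*4*(-1)))*(-2255) = -1/(6 + (-3 - 1*(-8)))*(-2255) = -1/(6 + (-3 + 8))*(-2255) = -1/(6 + 5)*(-2255) = -1/11*(-2255) = 205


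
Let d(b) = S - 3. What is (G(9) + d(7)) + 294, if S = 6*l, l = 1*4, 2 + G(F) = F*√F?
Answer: 340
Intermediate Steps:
G(F) = -2 + F^(3/2) (G(F) = -2 + F*√F = -2 + F^(3/2))
l = 4
S = 24 (S = 6*4 = 24)
d(b) = 21 (d(b) = 24 - 3 = 21)
(G(9) + d(7)) + 294 = ((-2 + 9^(3/2)) + 21) + 294 = ((-2 + 27) + 21) + 294 = (25 + 21) + 294 = 46 + 294 = 340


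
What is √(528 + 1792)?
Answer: 4*√145 ≈ 48.166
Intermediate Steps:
√(528 + 1792) = √2320 = 4*√145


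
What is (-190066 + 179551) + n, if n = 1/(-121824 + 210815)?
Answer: -935740364/88991 ≈ -10515.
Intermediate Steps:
n = 1/88991 ≈ 1.1237e-5
(-190066 + 179551) + n = (-190066 + 179551) + 1/88991 = -10515 + 1/88991 = -935740364/88991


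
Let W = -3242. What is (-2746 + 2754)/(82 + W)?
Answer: -1/395 ≈ -0.0025316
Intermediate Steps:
(-2746 + 2754)/(82 + W) = (-2746 + 2754)/(82 - 3242) = 8/(-3160) = 8*(-1/3160) = -1/395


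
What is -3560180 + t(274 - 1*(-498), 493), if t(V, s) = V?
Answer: -3559408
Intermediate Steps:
-3560180 + t(274 - 1*(-498), 493) = -3560180 + (274 - 1*(-498)) = -3560180 + (274 + 498) = -3560180 + 772 = -3559408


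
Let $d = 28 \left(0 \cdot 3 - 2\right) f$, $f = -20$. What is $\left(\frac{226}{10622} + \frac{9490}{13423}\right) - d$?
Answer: $- \frac{706127267}{630881} \approx -1119.3$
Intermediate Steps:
$d = 1120$ ($d = 28 \left(0 \cdot 3 - 2\right) \left(-20\right) = 28 \left(0 - 2\right) \left(-20\right) = 28 \left(-2\right) \left(-20\right) = \left(-56\right) \left(-20\right) = 1120$)
$\left(\frac{226}{10622} + \frac{9490}{13423}\right) - d = \left(\frac{226}{10622} + \frac{9490}{13423}\right) - 1120 = \left(226 \cdot \frac{1}{10622} + 9490 \cdot \frac{1}{13423}\right) - 1120 = \left(\frac{1}{47} + \frac{9490}{13423}\right) - 1120 = \frac{459453}{630881} - 1120 = - \frac{706127267}{630881}$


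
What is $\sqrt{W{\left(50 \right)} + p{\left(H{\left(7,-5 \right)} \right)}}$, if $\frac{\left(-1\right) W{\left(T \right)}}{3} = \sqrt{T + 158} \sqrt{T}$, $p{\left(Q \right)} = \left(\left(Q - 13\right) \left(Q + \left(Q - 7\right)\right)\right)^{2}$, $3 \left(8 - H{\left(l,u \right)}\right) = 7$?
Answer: $\frac{2 \sqrt{20449 - 1215 \sqrt{26}}}{9} \approx 26.531$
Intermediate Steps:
$H{\left(l,u \right)} = \frac{17}{3}$ ($H{\left(l,u \right)} = 8 - \frac{7}{3} = \frac{17}{3}$)
$p{\left(Q \right)} = \left(-13 + Q\right)^{2} \left(-7 + 2 Q\right)^{2}$ ($p{\left(Q \right)} = \left(\left(-13 + Q\right) \left(Q + \left(-7 + Q\right)\right)\right)^{2} = \left(\left(-13 + Q\right) \left(-7 + 2 Q\right)\right)^{2} = \left(-13 + Q\right)^{2} \left(-7 + 2 Q\right)^{2}$)
$W{\left(T \right)} = - 3 \sqrt{T} \sqrt{158 + T}$ ($W{\left(T \right)} = - 3 \sqrt{T + 158} \sqrt{T} = - 3 \sqrt{158 + T} \sqrt{T} = - 3 \sqrt{T} \sqrt{158 + T}$)
$\sqrt{W{\left(50 \right)} + p{\left(H{\left(7,-5 \right)} \right)}} = \sqrt{- 3 \sqrt{50} \sqrt{158 + 50} + \left(-13 + \frac{17}{3}\right)^{2} \left(-7 + 2 \cdot \frac{17}{3}\right)^{2}} = \sqrt{- 3 \cdot 5 \sqrt{2} \sqrt{208} + \left(- \frac{22}{3}\right)^{2} \left(-7 + \frac{34}{3}\right)^{2}} = \sqrt{- 3 \cdot 5 \sqrt{2} \cdot 4 \sqrt{13} + \frac{484 \left(\frac{13}{3}\right)^{2}}{9}} = \sqrt{- 60 \sqrt{26} + \frac{484}{9} \cdot \frac{169}{9}} = \sqrt{- 60 \sqrt{26} + \frac{81796}{81}} = \sqrt{\frac{81796}{81} - 60 \sqrt{26}}$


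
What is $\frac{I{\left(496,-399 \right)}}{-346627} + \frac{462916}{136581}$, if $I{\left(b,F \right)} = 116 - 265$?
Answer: $\frac{160479534901}{47342662287} \approx 3.3897$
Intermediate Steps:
$I{\left(b,F \right)} = -149$
$\frac{I{\left(496,-399 \right)}}{-346627} + \frac{462916}{136581} = - \frac{149}{-346627} + \frac{462916}{136581} = \left(-149\right) \left(- \frac{1}{346627}\right) + 462916 \cdot \frac{1}{136581} = \frac{149}{346627} + \frac{462916}{136581} = \frac{160479534901}{47342662287}$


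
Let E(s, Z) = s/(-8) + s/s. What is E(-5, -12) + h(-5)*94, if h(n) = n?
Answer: -3747/8 ≈ -468.38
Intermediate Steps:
E(s, Z) = 1 - s/8 (E(s, Z) = s*(-⅛) + 1 = -s/8 + 1 = 1 - s/8)
E(-5, -12) + h(-5)*94 = (1 - ⅛*(-5)) - 5*94 = (1 + 5/8) - 470 = 13/8 - 470 = -3747/8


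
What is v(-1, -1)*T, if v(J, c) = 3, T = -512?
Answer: -1536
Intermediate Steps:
v(-1, -1)*T = 3*(-512) = -1536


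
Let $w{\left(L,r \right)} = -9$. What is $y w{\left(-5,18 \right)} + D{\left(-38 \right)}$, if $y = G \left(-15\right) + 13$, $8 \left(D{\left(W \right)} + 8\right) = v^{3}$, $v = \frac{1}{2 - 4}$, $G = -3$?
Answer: $- \frac{33921}{64} \approx -530.02$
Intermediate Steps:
$v = - \frac{1}{2}$ ($v = \frac{1}{-2} = - \frac{1}{2} \approx -0.5$)
$D{\left(W \right)} = - \frac{513}{64}$ ($D{\left(W \right)} = -8 + \frac{\left(- \frac{1}{2}\right)^{3}}{8} = -8 + \frac{1}{8} \left(- \frac{1}{8}\right) = -8 - \frac{1}{64} = - \frac{513}{64}$)
$y = 58$ ($y = \left(-3\right) \left(-15\right) + 13 = 45 + 13 = 58$)
$y w{\left(-5,18 \right)} + D{\left(-38 \right)} = 58 \left(-9\right) - \frac{513}{64} = -522 - \frac{513}{64} = - \frac{33921}{64}$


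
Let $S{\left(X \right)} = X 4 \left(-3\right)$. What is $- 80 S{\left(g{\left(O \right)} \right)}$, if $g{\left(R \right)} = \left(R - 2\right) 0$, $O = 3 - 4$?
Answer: $0$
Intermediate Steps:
$O = -1$ ($O = 3 - 4 = -1$)
$g{\left(R \right)} = 0$ ($g{\left(R \right)} = \left(-2 + R\right) 0 = 0$)
$S{\left(X \right)} = - 12 X$ ($S{\left(X \right)} = 4 X \left(-3\right) = - 12 X$)
$- 80 S{\left(g{\left(O \right)} \right)} = - 80 \left(\left(-12\right) 0\right) = \left(-80\right) 0 = 0$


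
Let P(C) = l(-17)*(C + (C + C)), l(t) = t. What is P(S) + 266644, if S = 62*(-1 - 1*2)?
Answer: 276130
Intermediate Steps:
S = -186 (S = 62*(-1 - 2) = 62*(-3) = -186)
P(C) = -51*C (P(C) = -17*(C + (C + C)) = -17*(C + 2*C) = -51*C)
P(S) + 266644 = -51*(-186) + 266644 = 9486 + 266644 = 276130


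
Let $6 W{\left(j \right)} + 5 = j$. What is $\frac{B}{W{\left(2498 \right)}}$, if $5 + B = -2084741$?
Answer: $- \frac{4169492}{831} \approx -5017.4$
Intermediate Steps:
$B = -2084746$ ($B = -5 - 2084741 = -2084746$)
$W{\left(j \right)} = - \frac{5}{6} + \frac{j}{6}$
$\frac{B}{W{\left(2498 \right)}} = - \frac{2084746}{- \frac{5}{6} + \frac{1}{6} \cdot 2498} = - \frac{2084746}{- \frac{5}{6} + \frac{1249}{3}} = - \frac{2084746}{\frac{831}{2}} = \left(-2084746\right) \frac{2}{831} = - \frac{4169492}{831}$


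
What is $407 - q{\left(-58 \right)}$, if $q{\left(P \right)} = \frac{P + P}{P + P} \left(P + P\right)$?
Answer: $523$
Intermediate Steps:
$q{\left(P \right)} = 2 P$ ($q{\left(P \right)} = \frac{2 P}{2 P} 2 P = 2 P \frac{1}{2 P} 2 P = 1 \cdot 2 P = 2 P$)
$407 - q{\left(-58 \right)} = 407 - 2 \left(-58\right) = 407 - -116 = 407 + 116 = 523$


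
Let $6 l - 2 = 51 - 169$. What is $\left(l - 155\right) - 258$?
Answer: $- \frac{1297}{3} \approx -432.33$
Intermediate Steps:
$l = - \frac{58}{3}$ ($l = \frac{1}{3} + \frac{51 - 169}{6} = \frac{1}{3} + \frac{1}{6} \left(-118\right) = \frac{1}{3} - \frac{59}{3} = - \frac{58}{3} \approx -19.333$)
$\left(l - 155\right) - 258 = \left(- \frac{58}{3} - 155\right) - 258 = - \frac{523}{3} - 258 = - \frac{1297}{3}$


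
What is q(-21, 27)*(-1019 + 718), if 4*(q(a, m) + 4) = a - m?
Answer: 4816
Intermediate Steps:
q(a, m) = -4 - m/4 + a/4 (q(a, m) = -4 + (a - m)/4 = -4 + (-m/4 + a/4) = -4 - m/4 + a/4)
q(-21, 27)*(-1019 + 718) = (-4 - 1/4*27 + (1/4)*(-21))*(-1019 + 718) = (-4 - 27/4 - 21/4)*(-301) = -16*(-301) = 4816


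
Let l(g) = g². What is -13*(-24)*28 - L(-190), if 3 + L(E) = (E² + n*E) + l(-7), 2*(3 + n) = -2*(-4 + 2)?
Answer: -27600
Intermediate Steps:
n = -1 (n = -3 + (-2*(-4 + 2))/2 = -3 + (-2*(-2))/2 = -3 + (½)*4 = -3 + 2 = -1)
L(E) = 46 + E² - E (L(E) = -3 + ((E² - E) + (-7)²) = -3 + ((E² - E) + 49) = -3 + (49 + E² - E) = 46 + E² - E)
-13*(-24)*28 - L(-190) = -13*(-24)*28 - (46 + (-190)² - 1*(-190)) = 312*28 - (46 + 36100 + 190) = 8736 - 1*36336 = 8736 - 36336 = -27600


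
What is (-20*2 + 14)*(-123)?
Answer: 3198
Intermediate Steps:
(-20*2 + 14)*(-123) = (-40 + 14)*(-123) = -26*(-123) = 3198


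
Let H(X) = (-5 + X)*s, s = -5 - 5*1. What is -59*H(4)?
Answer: -590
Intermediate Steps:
s = -10 (s = -5 - 5 = -10)
H(X) = 50 - 10*X (H(X) = (-5 + X)*(-10) = 50 - 10*X)
-59*H(4) = -59*(50 - 10*4) = -59*(50 - 40) = -59*10 = -590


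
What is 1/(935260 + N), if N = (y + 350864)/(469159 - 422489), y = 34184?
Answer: 23335/21824484624 ≈ 1.0692e-6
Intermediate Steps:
N = 192524/23335 (N = (34184 + 350864)/(469159 - 422489) = 385048/46670 = 385048*(1/46670) = 192524/23335 ≈ 8.2504)
1/(935260 + N) = 1/(935260 + 192524/23335) = 1/(21824484624/23335) = 23335/21824484624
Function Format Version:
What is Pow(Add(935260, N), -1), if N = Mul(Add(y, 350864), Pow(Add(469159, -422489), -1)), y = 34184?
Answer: Rational(23335, 21824484624) ≈ 1.0692e-6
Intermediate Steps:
N = Rational(192524, 23335) (N = Mul(Add(34184, 350864), Pow(Add(469159, -422489), -1)) = Mul(385048, Pow(46670, -1)) = Mul(385048, Rational(1, 46670)) = Rational(192524, 23335) ≈ 8.2504)
Pow(Add(935260, N), -1) = Pow(Add(935260, Rational(192524, 23335)), -1) = Pow(Rational(21824484624, 23335), -1) = Rational(23335, 21824484624)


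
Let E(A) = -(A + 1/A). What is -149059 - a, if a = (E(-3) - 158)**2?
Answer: -1556827/9 ≈ -1.7298e+5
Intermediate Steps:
E(A) = -A - 1/A
a = 215296/9 (a = ((-1*(-3) - 1/(-3)) - 158)**2 = ((3 - 1*(-1/3)) - 158)**2 = ((3 + 1/3) - 158)**2 = (10/3 - 158)**2 = (-464/3)**2 = 215296/9 ≈ 23922.)
-149059 - a = -149059 - 1*215296/9 = -149059 - 215296/9 = -1556827/9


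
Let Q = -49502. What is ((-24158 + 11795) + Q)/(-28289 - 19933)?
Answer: 61865/48222 ≈ 1.2829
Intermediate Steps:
((-24158 + 11795) + Q)/(-28289 - 19933) = ((-24158 + 11795) - 49502)/(-28289 - 19933) = (-12363 - 49502)/(-48222) = -61865*(-1/48222) = 61865/48222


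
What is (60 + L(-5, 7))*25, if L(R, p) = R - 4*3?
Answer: 1075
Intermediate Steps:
L(R, p) = -12 + R (L(R, p) = R - 1*12 = R - 12 = -12 + R)
(60 + L(-5, 7))*25 = (60 + (-12 - 5))*25 = (60 - 17)*25 = 43*25 = 1075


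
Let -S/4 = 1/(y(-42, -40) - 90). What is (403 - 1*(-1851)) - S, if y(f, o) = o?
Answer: 146508/65 ≈ 2254.0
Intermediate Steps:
S = 2/65 (S = -4/(-40 - 90) = -4/(-130) = -4*(-1/130) = 2/65 ≈ 0.030769)
(403 - 1*(-1851)) - S = (403 - 1*(-1851)) - 1*2/65 = (403 + 1851) - 2/65 = 2254 - 2/65 = 146508/65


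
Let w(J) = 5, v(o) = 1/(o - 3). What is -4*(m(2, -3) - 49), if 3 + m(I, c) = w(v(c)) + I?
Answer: 180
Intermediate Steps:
v(o) = 1/(-3 + o)
m(I, c) = 2 + I (m(I, c) = -3 + (5 + I) = 2 + I)
-4*(m(2, -3) - 49) = -4*((2 + 2) - 49) = -4*(4 - 49) = -4*(-45) = 180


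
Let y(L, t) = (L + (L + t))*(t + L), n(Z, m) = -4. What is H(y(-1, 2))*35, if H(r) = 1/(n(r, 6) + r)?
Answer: -35/4 ≈ -8.7500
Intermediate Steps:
y(L, t) = (L + t)*(t + 2*L) (y(L, t) = (t + 2*L)*(L + t) = (L + t)*(t + 2*L))
H(r) = 1/(-4 + r)
H(y(-1, 2))*35 = 35/(-4 + (2² + 2*(-1)² + 3*(-1)*2)) = 35/(-4 + (4 + 2*1 - 6)) = 35/(-4 + (4 + 2 - 6)) = 35/(-4 + 0) = 35/(-4) = -¼*35 = -35/4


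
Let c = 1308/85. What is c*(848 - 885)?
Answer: -48396/85 ≈ -569.36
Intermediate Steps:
c = 1308/85 (c = 1308*(1/85) = 1308/85 ≈ 15.388)
c*(848 - 885) = 1308*(848 - 885)/85 = (1308/85)*(-37) = -48396/85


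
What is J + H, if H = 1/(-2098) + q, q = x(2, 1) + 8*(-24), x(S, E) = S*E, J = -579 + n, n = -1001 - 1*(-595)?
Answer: -2465151/2098 ≈ -1175.0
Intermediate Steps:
n = -406 (n = -1001 + 595 = -406)
J = -985 (J = -579 - 406 = -985)
x(S, E) = E*S
q = -190 (q = 1*2 + 8*(-24) = 2 - 192 = -190)
H = -398621/2098 (H = 1/(-2098) - 190 = -1/2098 - 190 = -398621/2098 ≈ -190.00)
J + H = -985 - 398621/2098 = -2465151/2098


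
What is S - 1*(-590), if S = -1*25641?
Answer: -25051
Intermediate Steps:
S = -25641
S - 1*(-590) = -25641 - 1*(-590) = -25641 + 590 = -25051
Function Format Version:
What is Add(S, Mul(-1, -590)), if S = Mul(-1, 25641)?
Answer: -25051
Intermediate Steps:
S = -25641
Add(S, Mul(-1, -590)) = Add(-25641, Mul(-1, -590)) = Add(-25641, 590) = -25051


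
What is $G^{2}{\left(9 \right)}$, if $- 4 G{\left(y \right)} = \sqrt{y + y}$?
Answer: $\frac{9}{8} \approx 1.125$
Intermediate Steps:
$G{\left(y \right)} = - \frac{\sqrt{2} \sqrt{y}}{4}$ ($G{\left(y \right)} = - \frac{\sqrt{y + y}}{4} = - \frac{\sqrt{2 y}}{4} = - \frac{\sqrt{2} \sqrt{y}}{4}$)
$G^{2}{\left(9 \right)} = \left(- \frac{\sqrt{2} \sqrt{9}}{4}\right)^{2} = \left(\left(- \frac{1}{4}\right) \sqrt{2} \cdot 3\right)^{2} = \left(- \frac{3 \sqrt{2}}{4}\right)^{2} = \frac{9}{8}$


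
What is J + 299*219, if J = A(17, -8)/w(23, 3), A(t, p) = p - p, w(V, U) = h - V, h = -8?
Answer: 65481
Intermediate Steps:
w(V, U) = -8 - V
A(t, p) = 0
J = 0 (J = 0/(-8 - 1*23) = 0/(-8 - 23) = 0/(-31) = 0*(-1/31) = 0)
J + 299*219 = 0 + 299*219 = 0 + 65481 = 65481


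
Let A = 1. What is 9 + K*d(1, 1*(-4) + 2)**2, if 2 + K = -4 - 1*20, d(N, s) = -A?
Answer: -17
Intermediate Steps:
d(N, s) = -1 (d(N, s) = -1*1 = -1)
K = -26 (K = -2 + (-4 - 1*20) = -2 + (-4 - 20) = -2 - 24 = -26)
9 + K*d(1, 1*(-4) + 2)**2 = 9 - 26*(-1)**2 = 9 - 26*1 = 9 - 26 = -17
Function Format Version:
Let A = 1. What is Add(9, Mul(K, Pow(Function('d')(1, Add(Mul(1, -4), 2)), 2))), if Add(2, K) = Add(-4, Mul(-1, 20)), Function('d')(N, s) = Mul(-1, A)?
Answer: -17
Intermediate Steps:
Function('d')(N, s) = -1 (Function('d')(N, s) = Mul(-1, 1) = -1)
K = -26 (K = Add(-2, Add(-4, Mul(-1, 20))) = Add(-2, Add(-4, -20)) = Add(-2, -24) = -26)
Add(9, Mul(K, Pow(Function('d')(1, Add(Mul(1, -4), 2)), 2))) = Add(9, Mul(-26, Pow(-1, 2))) = Add(9, Mul(-26, 1)) = Add(9, -26) = -17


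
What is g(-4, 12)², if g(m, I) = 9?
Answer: 81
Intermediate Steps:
g(-4, 12)² = 9² = 81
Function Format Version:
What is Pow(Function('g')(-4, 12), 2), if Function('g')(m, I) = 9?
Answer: 81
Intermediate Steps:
Pow(Function('g')(-4, 12), 2) = Pow(9, 2) = 81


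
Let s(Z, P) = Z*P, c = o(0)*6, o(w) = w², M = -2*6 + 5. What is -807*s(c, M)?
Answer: 0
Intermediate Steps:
M = -7 (M = -12 + 5 = -7)
c = 0 (c = 0²*6 = 0*6 = 0)
s(Z, P) = P*Z
-807*s(c, M) = -(-5649)*0 = -807*0 = 0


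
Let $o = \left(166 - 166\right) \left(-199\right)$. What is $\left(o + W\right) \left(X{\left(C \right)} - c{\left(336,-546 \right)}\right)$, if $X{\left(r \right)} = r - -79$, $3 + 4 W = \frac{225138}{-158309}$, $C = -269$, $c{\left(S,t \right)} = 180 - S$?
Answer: $\frac{11901105}{316618} \approx 37.588$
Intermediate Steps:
$W = - \frac{700065}{633236}$ ($W = - \frac{3}{4} + \frac{225138 \frac{1}{-158309}}{4} = - \frac{3}{4} + \frac{225138 \left(- \frac{1}{158309}\right)}{4} = - \frac{3}{4} + \frac{1}{4} \left(- \frac{225138}{158309}\right) = - \frac{3}{4} - \frac{112569}{316618} = - \frac{700065}{633236} \approx -1.1055$)
$o = 0$ ($o = 0 \left(-199\right) = 0$)
$X{\left(r \right)} = 79 + r$ ($X{\left(r \right)} = r + 79 = 79 + r$)
$\left(o + W\right) \left(X{\left(C \right)} - c{\left(336,-546 \right)}\right) = \left(0 - \frac{700065}{633236}\right) \left(\left(79 - 269\right) - \left(180 - 336\right)\right) = - \frac{700065 \left(-190 - \left(180 - 336\right)\right)}{633236} = - \frac{700065 \left(-190 - -156\right)}{633236} = - \frac{700065 \left(-190 + 156\right)}{633236} = \left(- \frac{700065}{633236}\right) \left(-34\right) = \frac{11901105}{316618}$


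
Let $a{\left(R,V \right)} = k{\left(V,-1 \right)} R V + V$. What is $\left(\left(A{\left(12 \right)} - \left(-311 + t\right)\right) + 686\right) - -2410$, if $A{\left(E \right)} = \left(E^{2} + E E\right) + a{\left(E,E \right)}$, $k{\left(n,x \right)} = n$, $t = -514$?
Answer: $5949$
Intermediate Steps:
$a{\left(R,V \right)} = V + R V^{2}$ ($a{\left(R,V \right)} = V R V + V = R V V + V = R V^{2} + V = V + R V^{2}$)
$A{\left(E \right)} = 2 E^{2} + E \left(1 + E^{2}\right)$ ($A{\left(E \right)} = \left(E^{2} + E E\right) + E \left(1 + E E\right) = \left(E^{2} + E^{2}\right) + E \left(1 + E^{2}\right) = 2 E^{2} + E \left(1 + E^{2}\right)$)
$\left(\left(A{\left(12 \right)} - \left(-311 + t\right)\right) + 686\right) - -2410 = \left(\left(12 \left(1 + 12^{2} + 2 \cdot 12\right) + \left(311 - -514\right)\right) + 686\right) - -2410 = \left(\left(12 \left(1 + 144 + 24\right) + \left(311 + 514\right)\right) + 686\right) + 2410 = \left(\left(12 \cdot 169 + 825\right) + 686\right) + 2410 = \left(\left(2028 + 825\right) + 686\right) + 2410 = \left(2853 + 686\right) + 2410 = 3539 + 2410 = 5949$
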